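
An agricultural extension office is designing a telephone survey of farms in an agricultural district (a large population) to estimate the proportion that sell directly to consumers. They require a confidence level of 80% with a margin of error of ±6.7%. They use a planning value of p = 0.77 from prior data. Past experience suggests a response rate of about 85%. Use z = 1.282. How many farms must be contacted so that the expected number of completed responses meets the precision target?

77

Completed interviews needed: n₀ = 1.282² × 0.1771 / 0.067² ≈ 64.84 → 65.
At an 85% response rate, contacts needed = 65 / 0.85 ≈ 76.47 → 77.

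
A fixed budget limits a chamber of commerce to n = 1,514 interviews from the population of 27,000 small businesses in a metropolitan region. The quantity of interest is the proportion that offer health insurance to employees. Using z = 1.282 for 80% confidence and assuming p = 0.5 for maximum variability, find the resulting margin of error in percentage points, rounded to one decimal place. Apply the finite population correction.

1.6

Finite-population factor: (N−n)/(N−1) = (27000−1514)/(27000−1) = 0.9440.
SE(p̂) = √[p(1−p)/n · (N−n)/(N−1)] = √[0.2500/1514 × 0.9440] = 0.01248.
E = z × SE = 1.282 × 0.01248 = 0.01601 ≈ 1.6 percentage points.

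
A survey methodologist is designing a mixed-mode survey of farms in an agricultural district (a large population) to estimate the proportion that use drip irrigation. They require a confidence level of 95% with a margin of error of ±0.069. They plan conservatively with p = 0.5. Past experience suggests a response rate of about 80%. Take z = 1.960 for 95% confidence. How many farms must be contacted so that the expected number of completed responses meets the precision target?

253

Completed interviews needed: n₀ = 1.960² × 0.2500 / 0.069² ≈ 201.72 → 202.
At an 80% response rate, contacts needed = 202 / 0.80 ≈ 252.50 → 253.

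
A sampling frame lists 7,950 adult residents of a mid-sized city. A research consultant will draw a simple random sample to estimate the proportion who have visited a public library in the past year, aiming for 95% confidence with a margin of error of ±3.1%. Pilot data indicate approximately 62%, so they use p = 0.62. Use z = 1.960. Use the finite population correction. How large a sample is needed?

843

Unadjusted: n₀ = 1.960² × 0.62 × 0.38 / 0.031² ≈ 941.81, so n₀ = 942.
Finite population correction with N = 7,950: n = n₀ / (1 + (n₀−1)/N) = 942 / (1 + 941/7950) = 942 / 1.1184 ≈ 842.30.
Rounding up, n = 843.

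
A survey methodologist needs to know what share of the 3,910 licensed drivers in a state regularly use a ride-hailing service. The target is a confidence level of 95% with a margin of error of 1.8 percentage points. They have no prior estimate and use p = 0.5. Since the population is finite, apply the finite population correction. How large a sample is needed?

For 95% confidence, z = 1.960.
Unadjusted: n₀ = 1.960² × 0.50 × 0.50 / 0.018² ≈ 2964.20, so n₀ = 2965.
Finite population correction with N = 3,910: n = n₀ / (1 + (n₀−1)/N) = 2965 / (1 + 2964/3910) = 2965 / 1.7581 ≈ 1686.52.
Rounding up, n = 1687.

1687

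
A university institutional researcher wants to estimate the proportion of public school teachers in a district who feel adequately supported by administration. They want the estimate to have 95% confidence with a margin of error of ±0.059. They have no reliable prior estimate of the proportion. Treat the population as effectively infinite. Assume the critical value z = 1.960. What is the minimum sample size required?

276

With no prior estimate, use p = 0.5, giving p(1−p) = 0.25.
n = z²·p(1−p)/E² = 1.960² × 0.2500 / 0.059² = 3.8416 × 0.2500 / 0.003481 ≈ 275.90.
Rounding up gives n = 276.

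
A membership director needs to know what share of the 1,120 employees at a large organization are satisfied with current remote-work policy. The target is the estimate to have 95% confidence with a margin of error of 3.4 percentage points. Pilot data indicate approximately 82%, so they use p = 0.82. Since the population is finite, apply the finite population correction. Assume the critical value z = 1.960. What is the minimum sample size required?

Unadjusted: n₀ = 1.960² × 0.82 × 0.18 / 0.034² ≈ 490.50, so n₀ = 491.
Finite population correction with N = 1,120: n = n₀ / (1 + (n₀−1)/N) = 491 / (1 + 490/1120) = 491 / 1.4375 ≈ 341.57.
Rounding up, n = 342.

342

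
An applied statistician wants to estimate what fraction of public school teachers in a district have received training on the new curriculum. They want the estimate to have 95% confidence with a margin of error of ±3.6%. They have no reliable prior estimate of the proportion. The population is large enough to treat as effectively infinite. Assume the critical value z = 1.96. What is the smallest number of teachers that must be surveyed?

With no prior estimate, use p = 0.5, giving p(1−p) = 0.25.
n = z²·p(1−p)/E² = 1.96² × 0.2500 / 0.036² = 3.8416 × 0.2500 / 0.001296 ≈ 741.05.
Rounding up gives n = 742.

742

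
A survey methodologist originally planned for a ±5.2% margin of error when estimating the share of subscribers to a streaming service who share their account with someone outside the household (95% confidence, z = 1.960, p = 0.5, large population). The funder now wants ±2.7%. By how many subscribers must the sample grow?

962

At ±5.2%: n = 1.960² × 0.2500 / 0.052² ≈ 355.18 → 356.
At ±2.7%: n = 1.960² × 0.2500 / 0.027² ≈ 1317.42 → 1318.
Additional respondents: 1318 − 356 = 962.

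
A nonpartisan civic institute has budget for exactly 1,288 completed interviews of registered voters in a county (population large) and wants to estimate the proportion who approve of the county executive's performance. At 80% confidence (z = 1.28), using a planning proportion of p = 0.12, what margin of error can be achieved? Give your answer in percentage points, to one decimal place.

SE(p̂) = √[p(1−p)/n] = √[0.1056/1288] = 0.00905.
E = z × SE = 1.28 × 0.00905 = 0.01159, or 1.2 percentage points.

1.2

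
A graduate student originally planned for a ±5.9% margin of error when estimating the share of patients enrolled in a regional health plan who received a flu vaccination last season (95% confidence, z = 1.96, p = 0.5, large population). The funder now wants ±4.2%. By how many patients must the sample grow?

At ±5.9%: n = 1.96² × 0.2500 / 0.059² ≈ 275.90 → 276.
At ±4.2%: n = 1.96² × 0.2500 / 0.042² ≈ 544.44 → 545.
Additional respondents: 545 − 276 = 269.

269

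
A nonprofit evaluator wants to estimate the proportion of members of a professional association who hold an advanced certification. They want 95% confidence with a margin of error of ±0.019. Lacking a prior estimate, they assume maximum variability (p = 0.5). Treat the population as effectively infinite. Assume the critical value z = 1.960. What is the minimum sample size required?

2661

With p = 0.5, p(1−p) = 0.25.
n = z²·p(1−p)/E² = 1.960² × 0.2500 / 0.019² = 3.8416 × 0.2500 / 0.000361 ≈ 2660.39.
Rounding up gives n = 2661.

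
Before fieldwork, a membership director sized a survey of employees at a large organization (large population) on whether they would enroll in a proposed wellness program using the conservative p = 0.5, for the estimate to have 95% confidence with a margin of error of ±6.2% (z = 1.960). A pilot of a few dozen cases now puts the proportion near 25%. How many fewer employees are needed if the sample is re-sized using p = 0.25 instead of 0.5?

62

Conservative (p = 0.5): n = 1.960² × 0.25 / 0.062² ≈ 249.84 → 250.
Using p = 0.25: p(1−p) = 0.1875, so n = 1.960² × 0.1875 / 0.062² ≈ 187.38 → 188.
Reduction: 250 − 188 = 62.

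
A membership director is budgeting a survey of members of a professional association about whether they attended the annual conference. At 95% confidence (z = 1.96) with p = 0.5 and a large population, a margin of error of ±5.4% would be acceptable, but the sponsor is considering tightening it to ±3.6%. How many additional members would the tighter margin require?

At ±5.4%: n = 1.96² × 0.2500 / 0.054² ≈ 329.36 → 330.
At ±3.6%: n = 1.96² × 0.2500 / 0.036² ≈ 741.05 → 742.
Additional respondents: 742 − 330 = 412.

412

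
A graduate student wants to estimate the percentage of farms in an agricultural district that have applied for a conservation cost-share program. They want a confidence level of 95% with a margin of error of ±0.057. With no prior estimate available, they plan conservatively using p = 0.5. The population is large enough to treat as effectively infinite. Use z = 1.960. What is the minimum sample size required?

296

With p = 0.5, p(1−p) = 0.25.
n = z²·p(1−p)/E² = 1.960² × 0.2500 / 0.057² = 3.8416 × 0.2500 / 0.003249 ≈ 295.60.
Rounding up gives n = 296.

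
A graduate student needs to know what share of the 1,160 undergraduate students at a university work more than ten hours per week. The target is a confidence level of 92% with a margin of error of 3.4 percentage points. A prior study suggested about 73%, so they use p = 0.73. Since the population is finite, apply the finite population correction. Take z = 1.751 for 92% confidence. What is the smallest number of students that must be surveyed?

Unadjusted: n₀ = 1.751² × 0.73 × 0.27 / 0.034² ≈ 522.76, so n₀ = 523.
Finite population correction with N = 1,160: n = n₀ / (1 + (n₀−1)/N) = 523 / (1 + 522/1160) = 523 / 1.4500 ≈ 360.69.
Rounding up, n = 361.

361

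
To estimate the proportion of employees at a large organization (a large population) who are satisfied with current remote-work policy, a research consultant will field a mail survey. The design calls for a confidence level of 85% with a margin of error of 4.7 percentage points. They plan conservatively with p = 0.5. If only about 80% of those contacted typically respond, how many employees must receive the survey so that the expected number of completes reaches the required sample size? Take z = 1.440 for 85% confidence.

294

Completed interviews needed: n₀ = 1.440² × 0.2500 / 0.047² ≈ 234.68 → 235.
At an 80% response rate, contacts needed = 235 / 0.80 ≈ 293.75 → 294.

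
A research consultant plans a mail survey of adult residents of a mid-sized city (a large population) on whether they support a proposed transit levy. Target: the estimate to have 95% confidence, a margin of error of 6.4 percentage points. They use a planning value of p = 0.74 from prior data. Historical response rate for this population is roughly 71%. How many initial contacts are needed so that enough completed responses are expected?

255

For 95% confidence, z = 1.960.
Completed interviews needed: n₀ = 1.960² × 0.1924 / 0.064² ≈ 180.45 → 181.
At a 71% response rate, contacts needed = 181 / 0.71 ≈ 254.93 → 255.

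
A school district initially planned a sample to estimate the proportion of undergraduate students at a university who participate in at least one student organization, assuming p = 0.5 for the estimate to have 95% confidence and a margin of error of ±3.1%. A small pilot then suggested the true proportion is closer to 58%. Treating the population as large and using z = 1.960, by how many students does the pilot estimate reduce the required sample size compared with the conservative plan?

Conservative (p = 0.5): n = 1.960² × 0.25 / 0.031² ≈ 999.38 → 1000.
Using p = 0.58: p(1−p) = 0.2436, so n = 1.960² × 0.2436 / 0.031² ≈ 973.79 → 974.
Reduction: 1000 − 974 = 26.

26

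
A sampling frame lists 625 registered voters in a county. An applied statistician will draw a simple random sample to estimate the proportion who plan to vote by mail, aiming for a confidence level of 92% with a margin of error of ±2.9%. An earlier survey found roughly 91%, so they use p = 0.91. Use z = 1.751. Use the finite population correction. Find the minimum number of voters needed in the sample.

Unadjusted: n₀ = 1.751² × 0.91 × 0.09 / 0.029² ≈ 298.58, so n₀ = 299.
Finite population correction with N = 625: n = n₀ / (1 + (n₀−1)/N) = 299 / (1 + 298/625) = 299 / 1.4768 ≈ 202.46.
Rounding up, n = 203.

203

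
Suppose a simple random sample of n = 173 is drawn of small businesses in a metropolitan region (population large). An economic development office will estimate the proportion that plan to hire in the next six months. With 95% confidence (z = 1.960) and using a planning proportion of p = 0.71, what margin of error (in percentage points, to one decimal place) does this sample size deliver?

6.8

SE(p̂) = √[p(1−p)/n] = √[0.2059/173] = 0.03450.
E = z × SE = 1.960 × 0.03450 = 0.06762, or 6.8 percentage points.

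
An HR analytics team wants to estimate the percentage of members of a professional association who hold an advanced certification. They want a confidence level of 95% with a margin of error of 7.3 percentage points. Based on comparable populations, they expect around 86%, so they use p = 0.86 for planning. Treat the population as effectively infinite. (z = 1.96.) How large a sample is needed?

With p = 0.86, p(1−p) = 0.1204.
n = z²·p(1−p)/E² = 1.96² × 0.1204 / 0.073² = 3.8416 × 0.1204 / 0.005329 ≈ 86.79.
Rounding up gives n = 87.

87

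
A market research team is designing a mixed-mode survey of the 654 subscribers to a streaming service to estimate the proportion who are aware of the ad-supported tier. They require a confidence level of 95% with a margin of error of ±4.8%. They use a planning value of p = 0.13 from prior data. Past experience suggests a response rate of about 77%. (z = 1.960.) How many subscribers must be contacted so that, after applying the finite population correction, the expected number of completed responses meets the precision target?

Completed interviews needed (unadjusted): n₀ = 1.960² × 0.1131 / 0.048² ≈ 188.58 → 189.
FPC for N = 654: n = 189 / (1 + 188/654) = 189 / 1.2875 ≈ 146.80 → 147.
At a 77% response rate, contacts needed = 147 / 0.77 ≈ 190.91 → 191.

191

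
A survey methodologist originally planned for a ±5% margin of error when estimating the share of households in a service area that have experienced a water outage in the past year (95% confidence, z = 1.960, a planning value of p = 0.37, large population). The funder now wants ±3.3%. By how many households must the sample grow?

464

At ±5%: n = 1.960² × 0.2331 / 0.050² ≈ 358.19 → 359.
At ±3.3%: n = 1.960² × 0.2331 / 0.033² ≈ 822.29 → 823.
Additional respondents: 823 − 359 = 464.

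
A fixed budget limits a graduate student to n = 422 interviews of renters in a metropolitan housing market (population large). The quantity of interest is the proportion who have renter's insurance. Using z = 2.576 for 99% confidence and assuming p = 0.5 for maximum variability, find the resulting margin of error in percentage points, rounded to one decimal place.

SE(p̂) = √[p(1−p)/n] = √[0.2500/422] = 0.02434.
E = z × SE = 2.576 × 0.02434 = 0.06270, or 6.3 percentage points.

6.3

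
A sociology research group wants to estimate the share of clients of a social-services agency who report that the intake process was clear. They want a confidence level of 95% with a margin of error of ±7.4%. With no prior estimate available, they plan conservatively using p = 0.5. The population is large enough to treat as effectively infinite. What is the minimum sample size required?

For 95% confidence, z = 1.96.
With p = 0.5, p(1−p) = 0.25.
n = z²·p(1−p)/E² = 1.96² × 0.2500 / 0.074² = 3.8416 × 0.2500 / 0.005476 ≈ 175.38.
Rounding up gives n = 176.

176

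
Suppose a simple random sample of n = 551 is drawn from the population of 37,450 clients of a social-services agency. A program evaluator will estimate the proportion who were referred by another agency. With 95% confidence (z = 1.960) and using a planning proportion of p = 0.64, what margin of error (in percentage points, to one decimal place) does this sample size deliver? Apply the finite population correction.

Finite-population factor: (N−n)/(N−1) = (37450−551)/(37450−1) = 0.9853.
SE(p̂) = √[p(1−p)/n · (N−n)/(N−1)] = √[0.2304/551 × 0.9853] = 0.02030.
E = z × SE = 1.960 × 0.02030 = 0.03978 ≈ 4.0 percentage points.

4.0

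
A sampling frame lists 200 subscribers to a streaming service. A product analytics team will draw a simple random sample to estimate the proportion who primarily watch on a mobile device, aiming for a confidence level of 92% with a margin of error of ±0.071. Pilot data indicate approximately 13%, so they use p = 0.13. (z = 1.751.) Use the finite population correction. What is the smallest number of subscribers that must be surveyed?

Unadjusted: n₀ = 1.751² × 0.13 × 0.87 / 0.071² ≈ 68.79, so n₀ = 69.
Finite population correction with N = 200: n = n₀ / (1 + (n₀−1)/N) = 69 / (1 + 68/200) = 69 / 1.3400 ≈ 51.49.
Rounding up, n = 52.

52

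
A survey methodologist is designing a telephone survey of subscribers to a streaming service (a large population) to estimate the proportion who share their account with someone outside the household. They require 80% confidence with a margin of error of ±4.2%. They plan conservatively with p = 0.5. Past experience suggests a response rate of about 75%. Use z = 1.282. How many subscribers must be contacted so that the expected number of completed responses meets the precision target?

Completed interviews needed: n₀ = 1.282² × 0.2500 / 0.042² ≈ 232.93 → 233.
At a 75% response rate, contacts needed = 233 / 0.75 ≈ 310.67 → 311.

311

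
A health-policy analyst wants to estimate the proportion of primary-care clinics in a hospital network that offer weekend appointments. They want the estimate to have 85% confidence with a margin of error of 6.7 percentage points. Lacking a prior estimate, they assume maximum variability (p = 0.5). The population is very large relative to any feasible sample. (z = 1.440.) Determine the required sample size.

With p = 0.5, p(1−p) = 0.25.
n = z²·p(1−p)/E² = 1.440² × 0.2500 / 0.067² = 2.0736 × 0.2500 / 0.004489 ≈ 115.48.
Rounding up gives n = 116.

116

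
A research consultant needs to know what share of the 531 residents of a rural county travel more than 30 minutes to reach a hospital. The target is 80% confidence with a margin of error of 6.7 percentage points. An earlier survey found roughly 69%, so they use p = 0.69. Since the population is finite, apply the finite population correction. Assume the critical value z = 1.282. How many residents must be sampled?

69

Unadjusted: n₀ = 1.282² × 0.69 × 0.31 / 0.067² ≈ 78.31, so n₀ = 79.
Finite population correction with N = 531: n = n₀ / (1 + (n₀−1)/N) = 79 / (1 + 78/531) = 79 / 1.1469 ≈ 68.88.
Rounding up, n = 69.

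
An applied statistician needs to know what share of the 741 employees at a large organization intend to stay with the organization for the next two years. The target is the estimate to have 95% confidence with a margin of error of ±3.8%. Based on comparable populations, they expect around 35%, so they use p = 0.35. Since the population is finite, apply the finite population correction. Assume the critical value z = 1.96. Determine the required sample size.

Unadjusted: n₀ = 1.96² × 0.35 × 0.65 / 0.038² ≈ 605.24, so n₀ = 606.
Finite population correction with N = 741: n = n₀ / (1 + (n₀−1)/N) = 606 / (1 + 605/741) = 606 / 1.8165 ≈ 333.62.
Rounding up, n = 334.

334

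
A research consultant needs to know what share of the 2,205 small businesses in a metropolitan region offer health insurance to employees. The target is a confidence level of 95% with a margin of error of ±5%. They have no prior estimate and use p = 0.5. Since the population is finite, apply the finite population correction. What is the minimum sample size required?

328

For 95% confidence, z = 1.96.
Unadjusted: n₀ = 1.96² × 0.50 × 0.50 / 0.050² ≈ 384.16, so n₀ = 385.
Finite population correction with N = 2,205: n = n₀ / (1 + (n₀−1)/N) = 385 / (1 + 384/2205) = 385 / 1.1741 ≈ 327.90.
Rounding up, n = 328.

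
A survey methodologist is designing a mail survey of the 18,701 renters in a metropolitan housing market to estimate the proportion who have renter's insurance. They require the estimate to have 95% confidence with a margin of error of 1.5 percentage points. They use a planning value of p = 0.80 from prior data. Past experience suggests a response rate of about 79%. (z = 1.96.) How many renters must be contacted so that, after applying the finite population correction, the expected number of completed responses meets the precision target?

Completed interviews needed (unadjusted): n₀ = 1.96² × 0.1600 / 0.015² ≈ 2731.80 → 2732.
FPC for N = 18,701: n = 2732 / (1 + 2731/18701) = 2732 / 1.1460 ≈ 2383.87 → 2384.
At a 79% response rate, contacts needed = 2384 / 0.79 ≈ 3017.72 → 3018.

3018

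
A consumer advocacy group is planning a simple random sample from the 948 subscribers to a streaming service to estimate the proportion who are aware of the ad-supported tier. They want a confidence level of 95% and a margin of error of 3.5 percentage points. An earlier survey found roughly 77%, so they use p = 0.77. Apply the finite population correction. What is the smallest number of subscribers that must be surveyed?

For 95% confidence, z = 1.960.
Unadjusted: n₀ = 1.960² × 0.77 × 0.23 / 0.035² ≈ 555.39, so n₀ = 556.
Finite population correction with N = 948: n = n₀ / (1 + (n₀−1)/N) = 556 / (1 + 555/948) = 556 / 1.5854 ≈ 350.69.
Rounding up, n = 351.

351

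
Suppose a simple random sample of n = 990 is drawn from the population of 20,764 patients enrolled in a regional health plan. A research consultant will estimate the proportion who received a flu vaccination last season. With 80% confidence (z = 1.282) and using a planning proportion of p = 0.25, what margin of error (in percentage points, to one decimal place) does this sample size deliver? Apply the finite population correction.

Finite-population factor: (N−n)/(N−1) = (20764−990)/(20764−1) = 0.9524.
SE(p̂) = √[p(1−p)/n · (N−n)/(N−1)] = √[0.1875/990 × 0.9524] = 0.01343.
E = z × SE = 1.282 × 0.01343 = 0.01722 ≈ 1.7 percentage points.

1.7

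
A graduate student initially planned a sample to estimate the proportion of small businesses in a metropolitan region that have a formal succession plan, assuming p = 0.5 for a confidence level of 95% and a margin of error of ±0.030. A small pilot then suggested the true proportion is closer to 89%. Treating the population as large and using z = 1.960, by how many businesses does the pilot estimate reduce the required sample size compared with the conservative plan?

650

Conservative (p = 0.5): n = 1.960² × 0.25 / 0.030² ≈ 1067.11 → 1068.
Using p = 0.89: p(1−p) = 0.0979, so n = 1.960² × 0.0979 / 0.030² ≈ 417.88 → 418.
Reduction: 1068 − 418 = 650.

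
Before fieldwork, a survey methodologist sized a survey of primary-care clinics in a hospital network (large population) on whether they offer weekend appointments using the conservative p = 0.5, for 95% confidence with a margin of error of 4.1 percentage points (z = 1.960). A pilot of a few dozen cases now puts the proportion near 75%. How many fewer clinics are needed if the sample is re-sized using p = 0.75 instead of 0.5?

143

Conservative (p = 0.5): n = 1.960² × 0.25 / 0.041² ≈ 571.33 → 572.
Using p = 0.75: p(1−p) = 0.1875, so n = 1.960² × 0.1875 / 0.041² ≈ 428.49 → 429.
Reduction: 572 − 429 = 143.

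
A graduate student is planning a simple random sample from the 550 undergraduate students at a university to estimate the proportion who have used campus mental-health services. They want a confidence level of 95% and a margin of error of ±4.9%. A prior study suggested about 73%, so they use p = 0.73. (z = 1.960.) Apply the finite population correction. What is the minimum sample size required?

Unadjusted: n₀ = 1.960² × 0.73 × 0.27 / 0.049² ≈ 315.36, so n₀ = 316.
Finite population correction with N = 550: n = n₀ / (1 + (n₀−1)/N) = 316 / (1 + 315/550) = 316 / 1.5727 ≈ 200.92.
Rounding up, n = 201.

201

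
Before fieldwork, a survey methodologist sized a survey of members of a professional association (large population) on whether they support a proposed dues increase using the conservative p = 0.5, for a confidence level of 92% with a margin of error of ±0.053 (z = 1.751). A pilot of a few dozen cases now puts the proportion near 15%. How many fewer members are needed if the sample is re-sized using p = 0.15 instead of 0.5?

133

Conservative (p = 0.5): n = 1.751² × 0.25 / 0.053² ≈ 272.87 → 273.
Using p = 0.15: p(1−p) = 0.1275, so n = 1.751² × 0.1275 / 0.053² ≈ 139.17 → 140.
Reduction: 273 − 140 = 133.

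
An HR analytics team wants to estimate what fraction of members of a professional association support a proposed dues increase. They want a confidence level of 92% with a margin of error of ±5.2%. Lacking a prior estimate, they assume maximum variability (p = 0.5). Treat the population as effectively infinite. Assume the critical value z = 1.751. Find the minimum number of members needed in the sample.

With p = 0.5, p(1−p) = 0.25.
n = z²·p(1−p)/E² = 1.751² × 0.2500 / 0.052² = 3.0660 × 0.2500 / 0.002704 ≈ 283.47.
Rounding up gives n = 284.

284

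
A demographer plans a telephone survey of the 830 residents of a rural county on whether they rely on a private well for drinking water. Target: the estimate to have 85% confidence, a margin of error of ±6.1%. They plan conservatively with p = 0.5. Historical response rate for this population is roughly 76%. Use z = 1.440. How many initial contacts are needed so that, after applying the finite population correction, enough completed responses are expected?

158

Completed interviews needed (unadjusted): n₀ = 1.440² × 0.2500 / 0.061² ≈ 139.32 → 140.
FPC for N = 830: n = 140 / (1 + 139/830) = 140 / 1.1675 ≈ 119.92 → 120.
At a 76% response rate, contacts needed = 120 / 0.76 ≈ 157.89 → 158.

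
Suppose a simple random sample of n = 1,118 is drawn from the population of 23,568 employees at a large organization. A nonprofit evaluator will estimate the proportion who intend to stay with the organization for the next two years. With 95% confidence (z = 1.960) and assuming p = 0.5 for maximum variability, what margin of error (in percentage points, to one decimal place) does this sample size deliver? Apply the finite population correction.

2.9

Finite-population factor: (N−n)/(N−1) = (23568−1118)/(23568−1) = 0.9526.
SE(p̂) = √[p(1−p)/n · (N−n)/(N−1)] = √[0.2500/1118 × 0.9526] = 0.01460.
E = z × SE = 1.960 × 0.01460 = 0.02861 ≈ 2.9 percentage points.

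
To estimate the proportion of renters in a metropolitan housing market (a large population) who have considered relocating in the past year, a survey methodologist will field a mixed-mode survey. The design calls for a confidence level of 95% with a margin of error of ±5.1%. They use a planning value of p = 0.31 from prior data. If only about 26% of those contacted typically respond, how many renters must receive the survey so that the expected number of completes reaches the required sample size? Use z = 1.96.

Completed interviews needed: n₀ = 1.96² × 0.2139 / 0.051² ≈ 315.92 → 316.
At a 26% response rate, contacts needed = 316 / 0.26 ≈ 1215.38 → 1216.

1216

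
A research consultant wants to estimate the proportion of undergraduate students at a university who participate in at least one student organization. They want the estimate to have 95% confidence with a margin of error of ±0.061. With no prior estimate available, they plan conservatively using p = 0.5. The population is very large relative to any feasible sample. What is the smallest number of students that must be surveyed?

For 95% confidence, z = 1.960.
With p = 0.5, p(1−p) = 0.25.
n = z²·p(1−p)/E² = 1.960² × 0.2500 / 0.061² = 3.8416 × 0.2500 / 0.003721 ≈ 258.10.
Rounding up gives n = 259.

259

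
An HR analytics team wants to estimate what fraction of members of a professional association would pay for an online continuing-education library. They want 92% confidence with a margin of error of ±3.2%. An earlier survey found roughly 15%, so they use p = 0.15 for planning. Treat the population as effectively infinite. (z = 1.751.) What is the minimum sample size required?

With p = 0.15, p(1−p) = 0.1275.
n = z²·p(1−p)/E² = 1.751² × 0.1275 / 0.032² = 3.0660 × 0.1275 / 0.001024 ≈ 381.75.
Rounding up gives n = 382.

382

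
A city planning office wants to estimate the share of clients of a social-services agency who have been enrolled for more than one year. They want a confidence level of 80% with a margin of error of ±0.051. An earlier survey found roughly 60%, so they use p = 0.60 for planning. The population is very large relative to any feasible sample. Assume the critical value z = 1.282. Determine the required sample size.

With p = 0.60, p(1−p) = 0.2400.
n = z²·p(1−p)/E² = 1.282² × 0.2400 / 0.051² = 1.6435 × 0.2400 / 0.002601 ≈ 151.65.
Rounding up gives n = 152.

152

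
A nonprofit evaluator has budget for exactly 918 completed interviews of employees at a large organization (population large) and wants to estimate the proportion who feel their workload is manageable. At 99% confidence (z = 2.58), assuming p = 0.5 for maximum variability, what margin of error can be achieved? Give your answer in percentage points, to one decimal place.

4.3

SE(p̂) = √[p(1−p)/n] = √[0.2500/918] = 0.01650.
E = z × SE = 2.58 × 0.01650 = 0.04258, or 4.3 percentage points.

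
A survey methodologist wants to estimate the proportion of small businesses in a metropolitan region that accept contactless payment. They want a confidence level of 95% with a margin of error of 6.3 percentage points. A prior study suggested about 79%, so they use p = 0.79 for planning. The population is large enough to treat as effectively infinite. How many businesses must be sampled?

161

For 95% confidence, z = 1.960.
With p = 0.79, p(1−p) = 0.1659.
n = z²·p(1−p)/E² = 1.960² × 0.1659 / 0.063² = 3.8416 × 0.1659 / 0.003969 ≈ 160.57.
Rounding up gives n = 161.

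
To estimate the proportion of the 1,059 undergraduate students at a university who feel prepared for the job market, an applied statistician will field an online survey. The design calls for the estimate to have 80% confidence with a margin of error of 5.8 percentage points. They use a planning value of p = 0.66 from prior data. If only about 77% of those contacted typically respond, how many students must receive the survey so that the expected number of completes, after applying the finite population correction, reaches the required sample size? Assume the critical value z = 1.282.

Completed interviews needed (unadjusted): n₀ = 1.282² × 0.2244 / 0.058² ≈ 109.63 → 110.
FPC for N = 1,059: n = 110 / (1 + 109/1059) = 110 / 1.1029 ≈ 99.73 → 100.
At a 77% response rate, contacts needed = 100 / 0.77 ≈ 129.87 → 130.

130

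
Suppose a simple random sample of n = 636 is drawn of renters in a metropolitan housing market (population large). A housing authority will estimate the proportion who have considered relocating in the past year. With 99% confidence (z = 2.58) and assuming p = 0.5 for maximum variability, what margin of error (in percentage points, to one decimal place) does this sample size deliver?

SE(p̂) = √[p(1−p)/n] = √[0.2500/636] = 0.01983.
E = z × SE = 2.58 × 0.01983 = 0.05115, or 5.1 percentage points.

5.1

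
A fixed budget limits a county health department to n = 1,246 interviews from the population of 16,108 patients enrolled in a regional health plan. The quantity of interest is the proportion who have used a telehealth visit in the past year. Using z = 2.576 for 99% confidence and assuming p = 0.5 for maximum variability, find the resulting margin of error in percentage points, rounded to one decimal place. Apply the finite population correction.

3.5

Finite-population factor: (N−n)/(N−1) = (16108−1246)/(16108−1) = 0.9227.
SE(p̂) = √[p(1−p)/n · (N−n)/(N−1)] = √[0.2500/1246 × 0.9227] = 0.01361.
E = z × SE = 2.576 × 0.01361 = 0.03505 ≈ 3.5 percentage points.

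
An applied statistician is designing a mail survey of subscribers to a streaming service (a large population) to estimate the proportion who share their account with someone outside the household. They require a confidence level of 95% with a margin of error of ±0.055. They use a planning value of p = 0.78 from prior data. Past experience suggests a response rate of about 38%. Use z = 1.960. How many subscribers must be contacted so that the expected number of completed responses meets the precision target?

574

Completed interviews needed: n₀ = 1.960² × 0.1716 / 0.055² ≈ 217.92 → 218.
At a 38% response rate, contacts needed = 218 / 0.38 ≈ 573.68 → 574.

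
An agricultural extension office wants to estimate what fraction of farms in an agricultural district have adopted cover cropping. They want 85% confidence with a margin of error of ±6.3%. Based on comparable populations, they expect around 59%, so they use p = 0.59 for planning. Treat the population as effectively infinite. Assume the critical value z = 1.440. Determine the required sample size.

With p = 0.59, p(1−p) = 0.2419.
n = z²·p(1−p)/E² = 1.440² × 0.2419 / 0.063² = 2.0736 × 0.2419 / 0.003969 ≈ 126.38.
Rounding up gives n = 127.

127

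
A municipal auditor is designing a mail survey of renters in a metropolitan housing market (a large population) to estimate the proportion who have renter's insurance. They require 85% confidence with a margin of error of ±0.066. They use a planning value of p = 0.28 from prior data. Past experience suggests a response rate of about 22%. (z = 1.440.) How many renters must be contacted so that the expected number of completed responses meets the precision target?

Completed interviews needed: n₀ = 1.440² × 0.2016 / 0.066² ≈ 95.97 → 96.
At a 22% response rate, contacts needed = 96 / 0.22 ≈ 436.36 → 437.

437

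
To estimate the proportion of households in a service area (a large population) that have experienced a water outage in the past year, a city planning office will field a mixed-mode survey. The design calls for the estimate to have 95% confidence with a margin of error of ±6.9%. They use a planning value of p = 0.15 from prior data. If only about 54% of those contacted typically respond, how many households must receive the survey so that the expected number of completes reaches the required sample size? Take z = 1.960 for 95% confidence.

191

Completed interviews needed: n₀ = 1.960² × 0.1275 / 0.069² ≈ 102.88 → 103.
At a 54% response rate, contacts needed = 103 / 0.54 ≈ 190.74 → 191.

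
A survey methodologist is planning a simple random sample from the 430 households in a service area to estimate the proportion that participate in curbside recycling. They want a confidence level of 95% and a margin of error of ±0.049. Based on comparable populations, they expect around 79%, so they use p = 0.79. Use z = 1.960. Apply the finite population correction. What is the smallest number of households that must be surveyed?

Unadjusted: n₀ = 1.960² × 0.79 × 0.21 / 0.049² ≈ 265.44, so n₀ = 266.
Finite population correction with N = 430: n = n₀ / (1 + (n₀−1)/N) = 266 / (1 + 265/430) = 266 / 1.6163 ≈ 164.58.
Rounding up, n = 165.

165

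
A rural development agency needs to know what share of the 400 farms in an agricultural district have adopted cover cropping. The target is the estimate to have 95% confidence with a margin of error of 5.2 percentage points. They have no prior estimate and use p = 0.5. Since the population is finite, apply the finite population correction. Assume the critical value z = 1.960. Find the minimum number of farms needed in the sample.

189

Unadjusted: n₀ = 1.960² × 0.50 × 0.50 / 0.052² ≈ 355.18, so n₀ = 356.
Finite population correction with N = 400: n = n₀ / (1 + (n₀−1)/N) = 356 / (1 + 355/400) = 356 / 1.8875 ≈ 188.61.
Rounding up, n = 189.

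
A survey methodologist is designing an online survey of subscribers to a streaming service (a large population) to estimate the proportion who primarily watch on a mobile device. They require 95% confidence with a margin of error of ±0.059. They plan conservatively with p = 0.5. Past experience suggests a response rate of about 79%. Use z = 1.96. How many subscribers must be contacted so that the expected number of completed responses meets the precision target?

Completed interviews needed: n₀ = 1.96² × 0.2500 / 0.059² ≈ 275.90 → 276.
At a 79% response rate, contacts needed = 276 / 0.79 ≈ 349.37 → 350.

350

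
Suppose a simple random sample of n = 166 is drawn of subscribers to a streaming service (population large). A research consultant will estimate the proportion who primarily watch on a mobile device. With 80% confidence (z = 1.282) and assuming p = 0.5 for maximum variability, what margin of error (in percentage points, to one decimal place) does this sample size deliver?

SE(p̂) = √[p(1−p)/n] = √[0.2500/166] = 0.03881.
E = z × SE = 1.282 × 0.03881 = 0.04975, or 5.0 percentage points.

5.0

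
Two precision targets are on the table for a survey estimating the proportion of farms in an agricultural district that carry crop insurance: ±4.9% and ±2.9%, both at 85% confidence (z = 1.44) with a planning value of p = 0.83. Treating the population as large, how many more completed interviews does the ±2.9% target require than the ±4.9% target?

226

At ±4.9%: n = 1.44² × 0.1411 / 0.049² ≈ 121.86 → 122.
At ±2.9%: n = 1.44² × 0.1411 / 0.029² ≈ 347.90 → 348.
Additional respondents: 348 − 122 = 226.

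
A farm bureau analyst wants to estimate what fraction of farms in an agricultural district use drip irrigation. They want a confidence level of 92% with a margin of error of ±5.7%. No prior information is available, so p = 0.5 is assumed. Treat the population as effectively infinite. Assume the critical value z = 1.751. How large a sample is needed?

With p = 0.5, p(1−p) = 0.25.
n = z²·p(1−p)/E² = 1.751² × 0.2500 / 0.057² = 3.0660 × 0.2500 / 0.003249 ≈ 235.92.
Rounding up gives n = 236.

236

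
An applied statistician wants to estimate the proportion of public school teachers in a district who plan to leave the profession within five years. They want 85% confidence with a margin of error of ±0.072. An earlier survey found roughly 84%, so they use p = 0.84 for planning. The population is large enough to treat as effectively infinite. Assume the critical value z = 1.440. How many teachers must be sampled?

54

With p = 0.84, p(1−p) = 0.1344.
n = z²·p(1−p)/E² = 1.440² × 0.1344 / 0.072² = 2.0736 × 0.1344 / 0.005184 ≈ 53.76.
Rounding up gives n = 54.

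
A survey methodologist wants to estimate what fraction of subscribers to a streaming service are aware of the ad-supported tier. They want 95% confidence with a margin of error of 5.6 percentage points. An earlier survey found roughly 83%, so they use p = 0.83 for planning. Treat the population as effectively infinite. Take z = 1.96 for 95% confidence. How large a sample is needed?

173

With p = 0.83, p(1−p) = 0.1411.
n = z²·p(1−p)/E² = 1.96² × 0.1411 / 0.056² = 3.8416 × 0.1411 / 0.003136 ≈ 172.85.
Rounding up gives n = 173.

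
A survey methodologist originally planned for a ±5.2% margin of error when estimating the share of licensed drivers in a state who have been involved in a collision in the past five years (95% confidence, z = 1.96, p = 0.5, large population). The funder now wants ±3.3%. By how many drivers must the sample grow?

526

At ±5.2%: n = 1.96² × 0.2500 / 0.052² ≈ 355.18 → 356.
At ±3.3%: n = 1.96² × 0.2500 / 0.033² ≈ 881.91 → 882.
Additional respondents: 882 − 356 = 526.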